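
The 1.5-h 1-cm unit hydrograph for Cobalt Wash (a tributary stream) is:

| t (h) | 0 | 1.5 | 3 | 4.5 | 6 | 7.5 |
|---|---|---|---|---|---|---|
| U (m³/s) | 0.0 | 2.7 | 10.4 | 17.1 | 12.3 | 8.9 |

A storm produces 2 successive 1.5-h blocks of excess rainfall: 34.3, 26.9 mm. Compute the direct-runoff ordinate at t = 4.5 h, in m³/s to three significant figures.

Q ≈ 86.6 m³/s

By discrete convolution, Q_j = Σ (P_i / 10 mm) · U_{j−i}.
At t = 4.5 h (j=3): Q = (34.3/10)·17.1 + (26.9/10)·10.4 = 86.6 m³/s.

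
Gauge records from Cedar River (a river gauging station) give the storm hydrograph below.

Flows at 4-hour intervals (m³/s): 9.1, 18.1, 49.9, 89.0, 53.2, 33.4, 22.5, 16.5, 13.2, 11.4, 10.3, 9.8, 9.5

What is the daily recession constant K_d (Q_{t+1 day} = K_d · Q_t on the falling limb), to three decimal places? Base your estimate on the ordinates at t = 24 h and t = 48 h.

Between t = 24 h and t = 48 h the flow falls from 22.5 to 9.5 m³/s over 6×4 h = 24 h.
Per-interval ratio K = (9.5/22.5)^(1/6) = 0.8661; K_d = K^(24/4) = 0.422.

K_d ≈ 0.422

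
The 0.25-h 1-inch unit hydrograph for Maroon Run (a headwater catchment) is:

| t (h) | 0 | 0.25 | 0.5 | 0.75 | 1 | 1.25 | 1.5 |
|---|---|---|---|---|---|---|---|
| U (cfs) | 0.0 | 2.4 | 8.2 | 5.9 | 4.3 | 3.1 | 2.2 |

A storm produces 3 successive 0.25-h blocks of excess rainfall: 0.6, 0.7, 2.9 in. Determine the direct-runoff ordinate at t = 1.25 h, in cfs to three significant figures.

Q ≈ 22.0 cfs

By discrete convolution, Q_j = Σ (P_i / 1 in) · U_{j−i}.
At t = 1.25 h (j=5): Q = (0.6/1)·3.1 + (0.7/1)·4.3 + (2.9/1)·5.9 = 22.0 cfs.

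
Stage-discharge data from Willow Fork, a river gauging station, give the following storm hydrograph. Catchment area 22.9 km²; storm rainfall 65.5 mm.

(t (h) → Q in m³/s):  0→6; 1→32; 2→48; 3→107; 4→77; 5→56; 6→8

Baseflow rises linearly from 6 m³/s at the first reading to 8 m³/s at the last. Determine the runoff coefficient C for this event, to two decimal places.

C ≈ 0.68

ΣQ_DR = 285.0 m³/s; V = ΣQ_DR·Δt = 1.026 × 10^6 m³.
Runoff depth d = V / A = 44.80 mm.
C = d / P = 44.80 / 65.5 = 0.68.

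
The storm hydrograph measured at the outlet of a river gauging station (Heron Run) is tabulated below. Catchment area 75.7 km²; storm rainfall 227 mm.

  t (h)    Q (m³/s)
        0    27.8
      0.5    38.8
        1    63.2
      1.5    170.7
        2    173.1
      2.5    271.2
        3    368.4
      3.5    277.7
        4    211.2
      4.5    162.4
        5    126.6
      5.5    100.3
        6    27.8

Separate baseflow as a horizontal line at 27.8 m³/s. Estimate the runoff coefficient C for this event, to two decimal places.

C ≈ 0.17

ΣQ_DR = 1658 m³/s; V = ΣQ_DR·Δt = 2.984 × 10^6 m³.
Runoff depth d = V / A = 39.42 mm.
C = d / P = 39.42 / 227 = 0.17.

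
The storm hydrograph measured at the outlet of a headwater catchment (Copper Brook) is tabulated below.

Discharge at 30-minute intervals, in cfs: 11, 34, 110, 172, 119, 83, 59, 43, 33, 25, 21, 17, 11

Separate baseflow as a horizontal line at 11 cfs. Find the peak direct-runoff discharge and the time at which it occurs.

Subtracting baseflow gives direct-runoff ordinates: 0.0, 23.0, 99.0, 161.0, 108.0, 72.0, 48.0, 32.0, 22.0, 14.0, 10.0, 6.0, 0.0 cfs.
The maximum is 161.0 cfs, occurring at the reading for t = 1.5 h.

Q_p = 161.0 cfs at t = 1.5 h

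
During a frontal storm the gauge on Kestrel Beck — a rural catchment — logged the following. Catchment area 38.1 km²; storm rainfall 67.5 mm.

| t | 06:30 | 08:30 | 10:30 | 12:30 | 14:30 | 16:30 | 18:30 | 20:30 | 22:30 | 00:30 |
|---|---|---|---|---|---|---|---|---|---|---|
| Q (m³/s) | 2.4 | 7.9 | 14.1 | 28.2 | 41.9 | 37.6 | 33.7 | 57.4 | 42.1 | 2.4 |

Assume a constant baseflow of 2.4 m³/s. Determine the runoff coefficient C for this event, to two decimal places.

C ≈ 0.68

ΣQ_DR = 243.7 m³/s; V = ΣQ_DR·Δt = 1.755 × 10^6 m³.
Runoff depth d = V / A = 46.05 mm.
C = d / P = 46.05 / 67.5 = 0.68.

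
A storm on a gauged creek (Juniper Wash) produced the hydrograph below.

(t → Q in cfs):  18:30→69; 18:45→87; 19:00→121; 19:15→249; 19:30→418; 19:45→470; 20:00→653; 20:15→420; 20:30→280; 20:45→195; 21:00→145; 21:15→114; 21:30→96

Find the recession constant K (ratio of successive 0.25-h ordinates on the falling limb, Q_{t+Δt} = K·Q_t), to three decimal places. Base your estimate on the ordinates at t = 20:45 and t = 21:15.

K ≈ 0.765

Using the recession-limb readings at t = 20:45 and t = 21:15: Q falls from 195 to 114 cfs over 2 intervals.
K = (Q₂/Q₁)^(1/2) = (114/195)^(1/2) = 0.765.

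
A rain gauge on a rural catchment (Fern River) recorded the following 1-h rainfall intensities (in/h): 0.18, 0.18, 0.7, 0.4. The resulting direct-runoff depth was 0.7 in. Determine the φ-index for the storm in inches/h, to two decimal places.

φ ≈ 0.20 in/h

Only the 2 blocks with intensity above φ contribute runoff: 0.7, 0.4 in/h.
Σ(I−φ)·Δt = d  ⇒  (0.7+0.4 − 2φ)·1 = 0.7
φ = (1.100 − 0.7/1) / 2 = 0.20 in/h.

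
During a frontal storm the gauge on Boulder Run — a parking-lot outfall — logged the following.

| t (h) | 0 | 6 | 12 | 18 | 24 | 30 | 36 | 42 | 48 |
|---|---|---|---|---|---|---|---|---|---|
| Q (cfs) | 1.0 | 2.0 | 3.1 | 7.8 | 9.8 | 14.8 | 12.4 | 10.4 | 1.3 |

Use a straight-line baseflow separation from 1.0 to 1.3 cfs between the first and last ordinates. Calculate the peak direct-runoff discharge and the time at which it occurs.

Subtracting baseflow gives direct-runoff ordinates: 0.00, 0.96, 2.02, 6.69, 8.65, 13.61, 11.18, 9.14, 0.00 cfs.
The maximum is 13.61 cfs, occurring at the reading for t = 30 h.

Q_p = 13.61 cfs at t = 30 h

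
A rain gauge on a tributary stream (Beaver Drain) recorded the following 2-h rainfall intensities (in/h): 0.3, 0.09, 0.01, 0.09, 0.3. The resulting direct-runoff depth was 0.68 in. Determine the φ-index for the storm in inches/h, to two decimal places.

φ ≈ 0.13 in/h

Only the 2 blocks with intensity above φ contribute runoff: 0.3, 0.3 in/h.
Σ(I−φ)·Δt = d  ⇒  (0.3+0.3 − 2φ)·2 = 0.68
φ = (0.6000 − 0.68/2) / 2 = 0.13 in/h.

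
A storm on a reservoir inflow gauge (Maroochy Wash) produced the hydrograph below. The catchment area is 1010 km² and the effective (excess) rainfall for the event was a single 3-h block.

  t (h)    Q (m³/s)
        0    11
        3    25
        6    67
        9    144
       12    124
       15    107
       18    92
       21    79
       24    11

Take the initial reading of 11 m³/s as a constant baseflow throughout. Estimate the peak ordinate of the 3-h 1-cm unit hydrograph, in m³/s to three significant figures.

Direct runoff: 0.0, 14.0, 56.0, 133.0, 113.0, 96.0, 81.0, 68.0, 0.0 m³/s; ΣQ_DR = 561.0 m³/s, peak = 133.0 m³/s.
Runoff depth d = ΣQ_DR·Δt / A = 561.0 × 10800 / (1010 km²) = 5.999 mm.
The 1-cm UH is the DRH scaled by (10 mm)/d, so U_p = 133.0 × 10/5.999 = 222 m³/s.

U_p ≈ 222 m³/s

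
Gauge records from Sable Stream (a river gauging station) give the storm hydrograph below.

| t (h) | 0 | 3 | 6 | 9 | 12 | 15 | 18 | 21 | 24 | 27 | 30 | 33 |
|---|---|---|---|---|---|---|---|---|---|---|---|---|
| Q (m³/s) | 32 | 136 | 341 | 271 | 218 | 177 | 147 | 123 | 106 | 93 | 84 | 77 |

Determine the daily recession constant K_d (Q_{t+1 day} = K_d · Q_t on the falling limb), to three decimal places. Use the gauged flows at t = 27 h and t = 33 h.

K_d ≈ 0.470

Between t = 27 h and t = 33 h the flow falls from 93 to 77 m³/s over 2×3 h = 6 h.
Per-interval ratio K = (77/93)^(1/2) = 0.9099; K_d = K^(24/3) = 0.470.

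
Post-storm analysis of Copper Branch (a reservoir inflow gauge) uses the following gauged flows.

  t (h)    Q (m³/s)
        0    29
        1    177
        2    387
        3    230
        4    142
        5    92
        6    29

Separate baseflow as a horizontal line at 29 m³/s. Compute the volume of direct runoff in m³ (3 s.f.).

V ≈ 3.18 × 10^6 m³

Direct-runoff ordinates (Q − Q_b): 0.0, 148.0, 358.0, 201.0, 113.0, 63.0, 0.0 m³/s.
ΣQ_DR = 883.0 m³/s.
With Δt = 1 h = 3600 s, V = ΣQ_DR · Δt = 883.0 × 3600 = 3.18 × 10^6 m³.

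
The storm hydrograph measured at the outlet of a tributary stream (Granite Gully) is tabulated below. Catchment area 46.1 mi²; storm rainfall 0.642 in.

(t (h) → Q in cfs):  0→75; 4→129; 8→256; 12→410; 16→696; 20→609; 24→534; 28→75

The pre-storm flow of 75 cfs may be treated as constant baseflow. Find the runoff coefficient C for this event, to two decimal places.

C ≈ 0.46

ΣQ_DR = 2184 cfs; V = ΣQ_DR·Δt = 3.145 × 10^7 ft³.
Runoff depth d = V / A = 0.2936 in.
C = d / P = 0.2936 / 0.642 = 0.46.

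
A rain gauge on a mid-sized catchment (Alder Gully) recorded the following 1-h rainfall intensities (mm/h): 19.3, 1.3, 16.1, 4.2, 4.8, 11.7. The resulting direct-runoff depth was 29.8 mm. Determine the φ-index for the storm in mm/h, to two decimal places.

Only the 3 blocks with intensity above φ contribute runoff: 19.3, 16.1, 11.7 mm/h.
Σ(I−φ)·Δt = d  ⇒  (19.3+16.1+11.7 − 3φ)·1 = 29.8
φ = (47.10 − 29.8/1) / 3 = 5.77 mm/h.

φ ≈ 5.77 mm/h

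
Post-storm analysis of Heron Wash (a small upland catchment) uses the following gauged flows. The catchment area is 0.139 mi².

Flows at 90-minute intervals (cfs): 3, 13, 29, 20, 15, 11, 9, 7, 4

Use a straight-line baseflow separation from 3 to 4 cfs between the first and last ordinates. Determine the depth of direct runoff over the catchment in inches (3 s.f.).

d ≈ 1.33 in

Direct runoff: 0.00, 9.88, 25.75, 16.62, 11.50, 7.38, 5.25, 3.12, 0.00 cfs; ΣQ_DR = 79.50 cfs.
V = ΣQ_DR · Δt = 79.50 × 5400 s = 4.293 × 10^5 ft³.
Over A = 0.139 mi², depth = V / A = 1.33 in.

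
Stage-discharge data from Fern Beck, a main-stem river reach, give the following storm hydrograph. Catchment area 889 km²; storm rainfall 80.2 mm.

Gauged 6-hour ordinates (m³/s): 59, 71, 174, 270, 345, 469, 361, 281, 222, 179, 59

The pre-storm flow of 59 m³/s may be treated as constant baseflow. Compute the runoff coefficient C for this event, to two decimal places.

ΣQ_DR = 1841 m³/s; V = ΣQ_DR·Δt = 3.977 × 10^7 m³.
Runoff depth d = V / A = 44.73 mm.
C = d / P = 44.73 / 80.2 = 0.56.

C ≈ 0.56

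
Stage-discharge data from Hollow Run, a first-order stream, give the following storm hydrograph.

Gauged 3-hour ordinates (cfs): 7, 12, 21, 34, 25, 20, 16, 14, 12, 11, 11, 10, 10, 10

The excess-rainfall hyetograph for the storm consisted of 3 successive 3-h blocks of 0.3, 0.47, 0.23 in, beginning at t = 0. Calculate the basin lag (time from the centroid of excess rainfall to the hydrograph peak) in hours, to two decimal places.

Centroid of excess rainfall: t_c = Σ P_i·t̄_i / ΣP_i = 4.2900 h (block centres at 1.5, 4.5, 7.5 h).
Hydrograph peak occurs at t = 9 h, so basin lag t_L = 9 − 4.2900 = 4.71 h.

t_L ≈ 4.71 h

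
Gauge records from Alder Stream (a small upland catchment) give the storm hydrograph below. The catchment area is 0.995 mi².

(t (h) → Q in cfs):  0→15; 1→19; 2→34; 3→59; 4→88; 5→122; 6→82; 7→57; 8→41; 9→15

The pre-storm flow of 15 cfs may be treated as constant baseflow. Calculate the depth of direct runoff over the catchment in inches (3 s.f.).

Direct runoff: 0.0, 4.0, 19.0, 44.0, 73.0, 107.0, 67.0, 42.0, 26.0, 0.0 cfs; ΣQ_DR = 382.0 cfs.
V = ΣQ_DR · Δt = 382.0 × 3600 s = 1.375 × 10^6 ft³.
Over A = 0.995 mi², depth = V / A = 0.595 in.

d ≈ 0.595 in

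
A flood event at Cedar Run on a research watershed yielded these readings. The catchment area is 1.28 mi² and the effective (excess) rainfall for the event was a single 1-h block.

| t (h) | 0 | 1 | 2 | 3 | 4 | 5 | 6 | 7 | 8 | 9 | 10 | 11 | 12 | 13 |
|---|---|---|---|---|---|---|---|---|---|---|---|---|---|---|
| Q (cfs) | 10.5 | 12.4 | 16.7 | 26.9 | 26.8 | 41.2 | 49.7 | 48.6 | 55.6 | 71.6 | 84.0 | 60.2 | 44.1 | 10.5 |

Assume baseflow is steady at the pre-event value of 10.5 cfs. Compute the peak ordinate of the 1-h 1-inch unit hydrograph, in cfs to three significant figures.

U_p ≈ 147 cfs

Direct runoff: 0.0, 1.9, 6.2, 16.4, 16.3, 30.7, 39.2, 38.1, 45.1, 61.1, 73.5, 49.7, 33.6, 0.0 cfs; ΣQ_DR = 411.8 cfs, peak = 73.5 cfs.
Runoff depth d = ΣQ_DR·Δt / A = 411.8 × 3600 / (1.28 mi²) = 0.4985 in.
The 1-inch UH is the DRH scaled by (1 in)/d, so U_p = 73.5 × 1/0.4985 = 147 cfs.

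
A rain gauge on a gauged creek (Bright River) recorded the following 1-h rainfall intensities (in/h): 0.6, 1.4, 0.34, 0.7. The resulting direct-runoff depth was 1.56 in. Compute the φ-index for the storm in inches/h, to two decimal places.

φ ≈ 0.38 in/h

Only the 3 blocks with intensity above φ contribute runoff: 0.6, 1.4, 0.7 in/h.
Σ(I−φ)·Δt = d  ⇒  (0.6+1.4+0.7 − 3φ)·1 = 1.56
φ = (2.700 − 1.56/1) / 3 = 0.38 in/h.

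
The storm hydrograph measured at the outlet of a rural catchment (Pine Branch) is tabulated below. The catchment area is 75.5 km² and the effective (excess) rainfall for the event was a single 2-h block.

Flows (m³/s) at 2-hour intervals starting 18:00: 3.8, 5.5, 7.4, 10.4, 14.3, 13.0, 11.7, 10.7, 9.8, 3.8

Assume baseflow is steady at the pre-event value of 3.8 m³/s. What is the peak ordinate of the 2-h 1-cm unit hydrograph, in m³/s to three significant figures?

U_p ≈ 21.0 m³/s

Direct runoff: 0.0, 1.7, 3.6, 6.6, 10.5, 9.2, 7.9, 6.9, 6.0, 0.0 m³/s; ΣQ_DR = 52.40 m³/s, peak = 10.5 m³/s.
Runoff depth d = ΣQ_DR·Δt / A = 52.40 × 7200 / (75.5 km²) = 4.997 mm.
The 1-cm UH is the DRH scaled by (10 mm)/d, so U_p = 10.5 × 10/4.997 = 21.0 m³/s.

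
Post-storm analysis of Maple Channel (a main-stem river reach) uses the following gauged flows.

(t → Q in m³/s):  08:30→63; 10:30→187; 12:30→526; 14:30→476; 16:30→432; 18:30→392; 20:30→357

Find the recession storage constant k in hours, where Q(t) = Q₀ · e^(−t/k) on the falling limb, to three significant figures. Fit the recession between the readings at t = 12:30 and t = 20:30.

On the falling limb, Q drops from 526 to 357 m³/s between t = 12:30 and t = 20:30 (Δt = 8 h).
k = −Δt / ln(Q₂/Q₁) = −8 / ln(357/526) = 20.6 h.

k ≈ 20.6 h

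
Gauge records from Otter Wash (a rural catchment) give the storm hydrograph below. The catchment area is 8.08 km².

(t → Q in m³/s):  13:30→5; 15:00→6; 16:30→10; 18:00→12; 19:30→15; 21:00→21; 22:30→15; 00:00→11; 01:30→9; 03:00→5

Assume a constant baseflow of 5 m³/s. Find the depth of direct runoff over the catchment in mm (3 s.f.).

d ≈ 39.4 mm

Direct runoff: 0.0, 1.0, 5.0, 7.0, 10.0, 16.0, 10.0, 6.0, 4.0, 0.0 m³/s; ΣQ_DR = 59.00 m³/s.
V = ΣQ_DR · Δt = 59.00 × 5400 s = 3.186 × 10^5 m³.
Over A = 8.08 km², depth = V / A = 39.4 mm.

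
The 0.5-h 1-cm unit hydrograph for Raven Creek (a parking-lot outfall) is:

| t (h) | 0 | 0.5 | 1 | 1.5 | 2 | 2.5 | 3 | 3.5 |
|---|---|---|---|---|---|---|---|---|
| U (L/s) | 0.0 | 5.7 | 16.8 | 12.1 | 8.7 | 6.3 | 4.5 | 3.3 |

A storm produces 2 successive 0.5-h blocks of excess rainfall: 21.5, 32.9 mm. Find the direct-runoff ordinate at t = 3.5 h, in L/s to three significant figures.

Q ≈ 21.9 L/s

By discrete convolution, Q_j = Σ (P_i / 10 mm) · U_{j−i}.
At t = 3.5 h (j=7): Q = (21.5/10)·3.3 + (32.9/10)·4.5 = 21.9 L/s.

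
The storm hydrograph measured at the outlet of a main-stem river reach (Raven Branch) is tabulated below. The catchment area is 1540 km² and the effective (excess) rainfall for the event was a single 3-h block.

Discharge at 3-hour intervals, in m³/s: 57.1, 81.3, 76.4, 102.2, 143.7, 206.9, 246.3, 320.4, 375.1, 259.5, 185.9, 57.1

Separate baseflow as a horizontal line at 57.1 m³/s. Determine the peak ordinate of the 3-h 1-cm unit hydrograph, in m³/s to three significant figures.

U_p ≈ 318 m³/s

Direct runoff: 0.0, 24.2, 19.3, 45.1, 86.6, 149.8, 189.2, 263.3, 318.0, 202.4, 128.8, 0.0 m³/s; ΣQ_DR = 1427 m³/s, peak = 318.0 m³/s.
Runoff depth d = ΣQ_DR·Δt / A = 1427 × 10800 / (1540 km²) = 10.01 mm.
The 1-cm UH is the DRH scaled by (10 mm)/d, so U_p = 318.0 × 10/10.01 = 318 m³/s.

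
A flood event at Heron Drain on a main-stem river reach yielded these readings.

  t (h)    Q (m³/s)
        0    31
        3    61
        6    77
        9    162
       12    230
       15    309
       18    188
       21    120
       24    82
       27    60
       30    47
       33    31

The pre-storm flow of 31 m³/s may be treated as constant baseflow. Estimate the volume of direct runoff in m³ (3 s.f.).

Direct-runoff ordinates (Q − Q_b): 0.0, 30.0, 46.0, 131.0, 199.0, 278.0, 157.0, 89.0, 51.0, 29.0, 16.0, 0.0 m³/s.
ΣQ_DR = 1026 m³/s.
With Δt = 3 h = 10800 s, V = ΣQ_DR · Δt = 1026 × 10800 = 1.11 × 10^7 m³.

V ≈ 1.11 × 10^7 m³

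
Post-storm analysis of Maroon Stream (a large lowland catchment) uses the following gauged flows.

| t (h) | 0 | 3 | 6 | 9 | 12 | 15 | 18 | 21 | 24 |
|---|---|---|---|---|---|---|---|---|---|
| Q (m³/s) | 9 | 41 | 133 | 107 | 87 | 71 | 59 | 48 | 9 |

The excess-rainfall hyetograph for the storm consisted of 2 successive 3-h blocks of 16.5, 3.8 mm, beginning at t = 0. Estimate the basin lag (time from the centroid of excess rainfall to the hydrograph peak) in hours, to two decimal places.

t_L ≈ 3.94 h

Centroid of excess rainfall: t_c = Σ P_i·t̄_i / ΣP_i = 2.0616 h (block centres at 1.5, 4.5 h).
Hydrograph peak occurs at t = 6 h, so basin lag t_L = 6 − 2.0616 = 3.94 h.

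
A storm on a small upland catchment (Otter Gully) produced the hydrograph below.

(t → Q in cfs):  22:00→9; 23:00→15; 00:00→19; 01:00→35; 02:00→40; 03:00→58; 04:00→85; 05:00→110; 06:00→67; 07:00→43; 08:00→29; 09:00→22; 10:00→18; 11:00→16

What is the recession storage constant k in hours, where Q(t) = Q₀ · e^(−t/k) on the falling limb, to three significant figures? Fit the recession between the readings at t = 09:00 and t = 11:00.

k ≈ 6.28 h

On the falling limb, Q drops from 22 to 16 cfs between t = 09:00 and t = 11:00 (Δt = 2 h).
k = −Δt / ln(Q₂/Q₁) = −2 / ln(16/22) = 6.28 h.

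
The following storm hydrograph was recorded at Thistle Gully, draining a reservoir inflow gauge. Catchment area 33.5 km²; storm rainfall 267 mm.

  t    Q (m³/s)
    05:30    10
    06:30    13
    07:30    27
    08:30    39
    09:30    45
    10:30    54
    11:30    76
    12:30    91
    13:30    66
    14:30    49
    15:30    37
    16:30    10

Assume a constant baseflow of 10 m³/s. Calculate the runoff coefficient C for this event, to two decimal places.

C ≈ 0.16

ΣQ_DR = 397.0 m³/s; V = ΣQ_DR·Δt = 1.429 × 10^6 m³.
Runoff depth d = V / A = 42.66 mm.
C = d / P = 42.66 / 267 = 0.16.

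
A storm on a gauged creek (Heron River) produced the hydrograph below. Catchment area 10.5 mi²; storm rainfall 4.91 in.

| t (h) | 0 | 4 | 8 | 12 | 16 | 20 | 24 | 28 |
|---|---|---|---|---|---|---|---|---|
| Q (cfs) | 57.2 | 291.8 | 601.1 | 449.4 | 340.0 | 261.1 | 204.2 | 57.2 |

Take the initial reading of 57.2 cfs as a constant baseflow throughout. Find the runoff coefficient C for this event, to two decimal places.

ΣQ_DR = 1804 cfs; V = ΣQ_DR·Δt = 2.598 × 10^7 ft³.
Runoff depth d = V / A = 1.065 in.
C = d / P = 1.065 / 4.91 = 0.22.

C ≈ 0.22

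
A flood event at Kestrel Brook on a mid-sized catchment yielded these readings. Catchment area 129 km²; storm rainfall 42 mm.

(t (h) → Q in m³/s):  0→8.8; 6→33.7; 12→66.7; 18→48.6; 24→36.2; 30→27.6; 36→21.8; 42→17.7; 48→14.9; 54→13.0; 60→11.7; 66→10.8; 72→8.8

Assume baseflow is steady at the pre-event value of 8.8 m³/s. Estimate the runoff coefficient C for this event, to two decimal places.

ΣQ_DR = 205.9 m³/s; V = ΣQ_DR·Δt = 4.447 × 10^6 m³.
Runoff depth d = V / A = 34.48 mm.
C = d / P = 34.48 / 42 = 0.82.

C ≈ 0.82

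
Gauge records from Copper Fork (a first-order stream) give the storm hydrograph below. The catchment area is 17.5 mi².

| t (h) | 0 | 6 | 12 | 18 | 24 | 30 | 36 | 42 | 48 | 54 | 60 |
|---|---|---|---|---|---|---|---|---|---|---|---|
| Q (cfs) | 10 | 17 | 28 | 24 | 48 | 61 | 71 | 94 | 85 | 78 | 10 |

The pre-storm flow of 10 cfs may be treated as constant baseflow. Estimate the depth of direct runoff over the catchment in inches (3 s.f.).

d ≈ 0.221 in

Direct runoff: 0.0, 7.0, 18.0, 14.0, 38.0, 51.0, 61.0, 84.0, 75.0, 68.0, 0.0 cfs; ΣQ_DR = 416.0 cfs.
V = ΣQ_DR · Δt = 416.0 × 21600 s = 8.986 × 10^6 ft³.
Over A = 17.5 mi², depth = V / A = 0.221 in.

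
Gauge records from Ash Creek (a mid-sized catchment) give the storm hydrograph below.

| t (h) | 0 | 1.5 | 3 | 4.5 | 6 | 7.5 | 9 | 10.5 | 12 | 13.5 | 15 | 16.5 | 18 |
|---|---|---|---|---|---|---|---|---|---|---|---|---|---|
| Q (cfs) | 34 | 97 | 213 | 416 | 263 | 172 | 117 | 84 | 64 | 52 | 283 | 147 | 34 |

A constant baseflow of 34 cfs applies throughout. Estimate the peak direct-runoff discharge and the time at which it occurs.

Subtracting baseflow gives direct-runoff ordinates: 0.0, 63.0, 179.0, 382.0, 229.0, 138.0, 83.0, 50.0, 30.0, 18.0, 249.0, 113.0, 0.0 cfs.
The maximum is 382.0 cfs, occurring at the reading for t = 4.5 h.

Q_p = 382.0 cfs at t = 4.5 h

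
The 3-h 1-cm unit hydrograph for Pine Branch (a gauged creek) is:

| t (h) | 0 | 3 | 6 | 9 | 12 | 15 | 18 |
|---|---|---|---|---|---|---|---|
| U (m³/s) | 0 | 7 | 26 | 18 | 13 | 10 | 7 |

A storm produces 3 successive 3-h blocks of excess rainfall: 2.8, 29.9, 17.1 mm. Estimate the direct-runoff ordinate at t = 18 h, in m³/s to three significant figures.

Q ≈ 54.1 m³/s

By discrete convolution, Q_j = Σ (P_i / 10 mm) · U_{j−i}.
At t = 18 h (j=6): Q = (2.8/10)·7 + (29.9/10)·10 + (17.1/10)·13 = 54.1 m³/s.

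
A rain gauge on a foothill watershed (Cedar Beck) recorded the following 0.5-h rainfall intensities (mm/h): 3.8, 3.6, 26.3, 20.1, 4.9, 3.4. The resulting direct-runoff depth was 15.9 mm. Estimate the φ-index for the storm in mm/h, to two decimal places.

Only the 2 blocks with intensity above φ contribute runoff: 26.3, 20.1 mm/h.
Σ(I−φ)·Δt = d  ⇒  (26.3+20.1 − 2φ)·0.5 = 15.9
φ = (46.40 − 15.9/0.5) / 2 = 7.30 mm/h.

φ ≈ 7.30 mm/h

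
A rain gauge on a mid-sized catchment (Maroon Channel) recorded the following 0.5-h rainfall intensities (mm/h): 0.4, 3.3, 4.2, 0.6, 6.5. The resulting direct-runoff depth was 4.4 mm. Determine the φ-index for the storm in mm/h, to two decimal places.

Only the 3 blocks with intensity above φ contribute runoff: 3.3, 4.2, 6.5 mm/h.
Σ(I−φ)·Δt = d  ⇒  (3.3+4.2+6.5 − 3φ)·0.5 = 4.4
φ = (14.00 − 4.4/0.5) / 3 = 1.73 mm/h.

φ ≈ 1.73 mm/h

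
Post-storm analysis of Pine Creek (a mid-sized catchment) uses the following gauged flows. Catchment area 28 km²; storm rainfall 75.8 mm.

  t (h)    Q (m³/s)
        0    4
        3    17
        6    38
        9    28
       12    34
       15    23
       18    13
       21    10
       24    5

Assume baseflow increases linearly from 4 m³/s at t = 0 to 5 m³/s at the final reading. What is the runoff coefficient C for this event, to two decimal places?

C ≈ 0.67

ΣQ_DR = 131.5 m³/s; V = ΣQ_DR·Δt = 1.420 × 10^6 m³.
Runoff depth d = V / A = 50.72 mm.
C = d / P = 50.72 / 75.8 = 0.67.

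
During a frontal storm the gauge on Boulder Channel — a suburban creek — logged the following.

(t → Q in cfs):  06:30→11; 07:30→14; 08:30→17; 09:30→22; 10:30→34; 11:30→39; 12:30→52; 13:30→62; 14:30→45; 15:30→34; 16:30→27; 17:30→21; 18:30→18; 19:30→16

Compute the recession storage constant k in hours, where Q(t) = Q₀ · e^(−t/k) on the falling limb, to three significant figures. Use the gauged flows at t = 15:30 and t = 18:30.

On the falling limb, Q drops from 34 to 18 cfs between t = 15:30 and t = 18:30 (Δt = 3 h).
k = −Δt / ln(Q₂/Q₁) = −3 / ln(18/34) = 4.72 h.

k ≈ 4.72 h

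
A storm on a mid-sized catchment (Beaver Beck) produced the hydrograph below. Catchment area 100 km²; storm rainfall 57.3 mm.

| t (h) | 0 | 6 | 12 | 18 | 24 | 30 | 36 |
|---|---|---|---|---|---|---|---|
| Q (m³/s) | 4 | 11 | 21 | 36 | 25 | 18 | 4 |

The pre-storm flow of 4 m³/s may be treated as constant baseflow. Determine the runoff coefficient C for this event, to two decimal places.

ΣQ_DR = 91.00 m³/s; V = ΣQ_DR·Δt = 1.966 × 10^6 m³.
Runoff depth d = V / A = 19.66 mm.
C = d / P = 19.66 / 57.3 = 0.34.

C ≈ 0.34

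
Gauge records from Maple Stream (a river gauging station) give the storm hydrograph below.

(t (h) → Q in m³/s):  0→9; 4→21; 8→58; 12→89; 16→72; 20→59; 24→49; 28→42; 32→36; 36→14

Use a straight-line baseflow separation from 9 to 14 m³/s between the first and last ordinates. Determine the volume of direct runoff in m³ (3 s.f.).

V ≈ 4.81 × 10^6 m³

Direct-runoff ordinates (Q − Q_b): 0.00, 11.44, 47.89, 78.33, 60.78, 47.22, 36.67, 29.11, 22.56, 0.00 m³/s.
ΣQ_DR = 334.0 m³/s.
With Δt = 4 h = 14400 s, V = ΣQ_DR · Δt = 334.0 × 14400 = 4.81 × 10^6 m³.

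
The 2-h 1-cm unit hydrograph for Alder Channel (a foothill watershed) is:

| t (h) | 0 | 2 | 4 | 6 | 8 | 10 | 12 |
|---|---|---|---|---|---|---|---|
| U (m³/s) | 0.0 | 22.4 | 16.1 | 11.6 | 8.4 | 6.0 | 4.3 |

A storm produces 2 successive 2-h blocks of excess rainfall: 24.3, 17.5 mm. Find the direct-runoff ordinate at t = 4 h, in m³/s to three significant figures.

Q ≈ 78.3 m³/s

By discrete convolution, Q_j = Σ (P_i / 10 mm) · U_{j−i}.
At t = 4 h (j=2): Q = (24.3/10)·16.1 + (17.5/10)·22.4 = 78.3 m³/s.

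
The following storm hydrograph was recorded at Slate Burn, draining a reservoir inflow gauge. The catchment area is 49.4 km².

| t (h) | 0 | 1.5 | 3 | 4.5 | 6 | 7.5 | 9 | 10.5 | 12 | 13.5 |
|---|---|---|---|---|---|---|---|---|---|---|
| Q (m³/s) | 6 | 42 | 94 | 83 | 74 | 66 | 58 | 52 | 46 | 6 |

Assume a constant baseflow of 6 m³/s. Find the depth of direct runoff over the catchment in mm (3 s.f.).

d ≈ 51.0 mm

Direct runoff: 0.0, 36.0, 88.0, 77.0, 68.0, 60.0, 52.0, 46.0, 40.0, 0.0 m³/s; ΣQ_DR = 467.0 m³/s.
V = ΣQ_DR · Δt = 467.0 × 5400 s = 2.522 × 10^6 m³.
Over A = 49.4 km², depth = V / A = 51.0 mm.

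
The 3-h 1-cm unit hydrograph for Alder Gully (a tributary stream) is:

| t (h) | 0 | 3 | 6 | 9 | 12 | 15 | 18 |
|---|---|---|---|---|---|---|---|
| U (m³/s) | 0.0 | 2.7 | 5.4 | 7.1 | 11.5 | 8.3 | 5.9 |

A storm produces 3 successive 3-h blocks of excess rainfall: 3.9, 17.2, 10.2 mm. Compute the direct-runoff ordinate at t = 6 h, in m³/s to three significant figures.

By discrete convolution, Q_j = Σ (P_i / 10 mm) · U_{j−i}.
At t = 6 h (j=2): Q = (3.9/10)·5.4 + (17.2/10)·2.7 + (10.2/10)·0.0 = 6.75 m³/s.

Q ≈ 6.75 m³/s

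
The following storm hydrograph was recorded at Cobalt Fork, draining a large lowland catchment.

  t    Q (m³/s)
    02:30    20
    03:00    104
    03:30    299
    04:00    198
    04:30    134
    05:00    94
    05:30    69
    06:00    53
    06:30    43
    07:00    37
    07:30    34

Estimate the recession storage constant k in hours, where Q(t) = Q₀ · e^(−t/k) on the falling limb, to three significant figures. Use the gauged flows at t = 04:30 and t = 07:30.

On the falling limb, Q drops from 134 to 34 m³/s between t = 04:30 and t = 07:30 (Δt = 3 h).
k = −Δt / ln(Q₂/Q₁) = −3 / ln(34/134) = 2.19 h.

k ≈ 2.19 h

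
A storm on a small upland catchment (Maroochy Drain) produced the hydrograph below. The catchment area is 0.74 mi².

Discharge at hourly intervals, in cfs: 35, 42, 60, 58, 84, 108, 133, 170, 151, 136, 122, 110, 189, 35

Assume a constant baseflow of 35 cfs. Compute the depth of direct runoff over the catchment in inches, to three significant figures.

Direct runoff: 0.0, 7.0, 25.0, 23.0, 49.0, 73.0, 98.0, 135.0, 116.0, 101.0, 87.0, 75.0, 154.0, 0.0 cfs; ΣQ_DR = 943.0 cfs.
V = ΣQ_DR · Δt = 943.0 × 3600 s = 3.395 × 10^6 ft³.
Over A = 0.74 mi², depth = V / A = 1.97 in.

d ≈ 1.97 in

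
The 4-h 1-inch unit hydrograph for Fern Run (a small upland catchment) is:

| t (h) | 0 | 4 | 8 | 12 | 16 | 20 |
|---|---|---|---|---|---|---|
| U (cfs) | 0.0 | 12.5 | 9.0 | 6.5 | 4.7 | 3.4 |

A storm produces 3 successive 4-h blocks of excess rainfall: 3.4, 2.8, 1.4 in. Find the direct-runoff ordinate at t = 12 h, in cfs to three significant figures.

Q ≈ 64.8 cfs

By discrete convolution, Q_j = Σ (P_i / 1 in) · U_{j−i}.
At t = 12 h (j=3): Q = (3.4/1)·6.5 + (2.8/1)·9.0 + (1.4/1)·12.5 = 64.8 cfs.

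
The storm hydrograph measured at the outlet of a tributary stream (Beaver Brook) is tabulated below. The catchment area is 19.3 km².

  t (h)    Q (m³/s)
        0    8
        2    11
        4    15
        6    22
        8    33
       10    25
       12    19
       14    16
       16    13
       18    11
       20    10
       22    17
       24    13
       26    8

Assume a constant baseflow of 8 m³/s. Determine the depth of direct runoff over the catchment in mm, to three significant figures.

Direct runoff: 0.0, 3.0, 7.0, 14.0, 25.0, 17.0, 11.0, 8.0, 5.0, 3.0, 2.0, 9.0, 5.0, 0.0 m³/s; ΣQ_DR = 109.0 m³/s.
V = ΣQ_DR · Δt = 109.0 × 7200 s = 7.848 × 10^5 m³.
Over A = 19.3 km², depth = V / A = 40.7 mm.

d ≈ 40.7 mm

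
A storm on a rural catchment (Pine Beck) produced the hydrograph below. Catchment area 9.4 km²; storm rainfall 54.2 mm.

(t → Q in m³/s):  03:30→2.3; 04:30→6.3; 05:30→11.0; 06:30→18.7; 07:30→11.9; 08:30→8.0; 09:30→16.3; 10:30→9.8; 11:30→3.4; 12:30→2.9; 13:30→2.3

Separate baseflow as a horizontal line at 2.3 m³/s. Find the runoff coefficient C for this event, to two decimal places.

ΣQ_DR = 67.60 m³/s; V = ΣQ_DR·Δt = 2.434 × 10^5 m³.
Runoff depth d = V / A = 25.89 mm.
C = d / P = 25.89 / 54.2 = 0.48.

C ≈ 0.48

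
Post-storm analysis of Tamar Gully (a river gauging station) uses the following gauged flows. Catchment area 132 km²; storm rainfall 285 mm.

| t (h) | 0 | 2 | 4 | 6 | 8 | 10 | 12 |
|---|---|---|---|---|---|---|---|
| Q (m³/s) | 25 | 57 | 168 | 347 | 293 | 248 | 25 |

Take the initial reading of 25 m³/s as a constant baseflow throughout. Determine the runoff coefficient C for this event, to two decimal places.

ΣQ_DR = 988.0 m³/s; V = ΣQ_DR·Δt = 7.114 × 10^6 m³.
Runoff depth d = V / A = 53.89 mm.
C = d / P = 53.89 / 285 = 0.19.

C ≈ 0.19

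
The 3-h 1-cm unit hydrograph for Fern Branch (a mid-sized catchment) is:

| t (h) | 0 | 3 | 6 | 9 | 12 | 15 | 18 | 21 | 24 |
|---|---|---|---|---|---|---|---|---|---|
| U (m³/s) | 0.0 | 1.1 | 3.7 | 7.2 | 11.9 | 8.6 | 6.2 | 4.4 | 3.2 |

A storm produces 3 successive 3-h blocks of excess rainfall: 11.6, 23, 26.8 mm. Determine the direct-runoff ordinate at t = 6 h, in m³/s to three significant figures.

By discrete convolution, Q_j = Σ (P_i / 10 mm) · U_{j−i}.
At t = 6 h (j=2): Q = (11.6/10)·3.7 + (23/10)·1.1 + (26.8/10)·0.0 = 6.82 m³/s.

Q ≈ 6.82 m³/s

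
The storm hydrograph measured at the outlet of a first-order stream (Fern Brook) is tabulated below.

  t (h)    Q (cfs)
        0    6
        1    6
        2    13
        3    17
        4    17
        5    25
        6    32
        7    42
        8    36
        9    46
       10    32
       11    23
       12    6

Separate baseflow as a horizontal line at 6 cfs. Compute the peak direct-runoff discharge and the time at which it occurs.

Subtracting baseflow gives direct-runoff ordinates: 0.0, 0.0, 7.0, 11.0, 11.0, 19.0, 26.0, 36.0, 30.0, 40.0, 26.0, 17.0, 0.0 cfs.
The maximum is 40.0 cfs, occurring at the reading for t = 9 h.

Q_p = 40.0 cfs at t = 9 h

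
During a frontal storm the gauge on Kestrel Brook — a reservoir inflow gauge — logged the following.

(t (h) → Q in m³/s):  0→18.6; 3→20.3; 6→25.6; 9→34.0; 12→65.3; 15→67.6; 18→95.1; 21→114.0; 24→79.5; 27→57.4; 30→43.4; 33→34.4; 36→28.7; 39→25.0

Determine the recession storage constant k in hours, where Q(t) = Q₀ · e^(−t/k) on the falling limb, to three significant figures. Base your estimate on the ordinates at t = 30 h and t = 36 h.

k ≈ 14.5 h

On the falling limb, Q drops from 43.4 to 28.7 m³/s between t = 30 h and t = 36 h (Δt = 6 h).
k = −Δt / ln(Q₂/Q₁) = −6 / ln(28.7/43.4) = 14.5 h.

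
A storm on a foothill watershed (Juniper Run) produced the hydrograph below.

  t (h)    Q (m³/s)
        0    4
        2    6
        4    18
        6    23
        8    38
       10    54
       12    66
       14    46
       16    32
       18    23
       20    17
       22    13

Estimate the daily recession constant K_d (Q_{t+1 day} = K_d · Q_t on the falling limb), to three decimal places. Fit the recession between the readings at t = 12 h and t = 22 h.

K_d ≈ 0.020

Between t = 12 h and t = 22 h the flow falls from 66 to 13 m³/s over 5×2 h = 10 h.
Per-interval ratio K = (13/66)^(1/5) = 0.7226; K_d = K^(24/2) = 0.020.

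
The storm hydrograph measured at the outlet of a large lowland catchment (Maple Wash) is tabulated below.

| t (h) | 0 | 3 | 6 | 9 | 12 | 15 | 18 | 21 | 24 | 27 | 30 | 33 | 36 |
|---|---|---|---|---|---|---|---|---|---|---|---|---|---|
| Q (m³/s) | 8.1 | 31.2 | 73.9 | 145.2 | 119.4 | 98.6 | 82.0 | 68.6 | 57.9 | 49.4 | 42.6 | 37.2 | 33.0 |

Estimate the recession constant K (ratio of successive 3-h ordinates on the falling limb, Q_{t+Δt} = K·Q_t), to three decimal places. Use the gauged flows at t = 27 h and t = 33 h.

K ≈ 0.868

Using the recession-limb readings at t = 27 h and t = 33 h: Q falls from 49.4 to 37.2 m³/s over 2 intervals.
K = (Q₂/Q₁)^(1/2) = (37.2/49.4)^(1/2) = 0.868.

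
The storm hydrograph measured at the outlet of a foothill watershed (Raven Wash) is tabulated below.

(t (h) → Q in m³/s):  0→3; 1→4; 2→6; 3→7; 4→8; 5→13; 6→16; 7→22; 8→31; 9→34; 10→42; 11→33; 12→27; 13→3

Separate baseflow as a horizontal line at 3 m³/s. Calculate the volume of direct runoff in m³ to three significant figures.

Direct-runoff ordinates (Q − Q_b): 0.0, 1.0, 3.0, 4.0, 5.0, 10.0, 13.0, 19.0, 28.0, 31.0, 39.0, 30.0, 24.0, 0.0 m³/s.
ΣQ_DR = 207.0 m³/s.
With Δt = 1 h = 3600 s, V = ΣQ_DR · Δt = 207.0 × 3600 = 7.45 × 10^5 m³.

V ≈ 7.45 × 10^5 m³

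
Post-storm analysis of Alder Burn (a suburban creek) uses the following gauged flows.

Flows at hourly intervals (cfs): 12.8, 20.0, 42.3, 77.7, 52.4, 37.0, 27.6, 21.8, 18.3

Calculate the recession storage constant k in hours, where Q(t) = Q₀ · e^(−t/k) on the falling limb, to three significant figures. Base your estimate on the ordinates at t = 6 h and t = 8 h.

On the falling limb, Q drops from 27.6 to 18.3 cfs between t = 6 h and t = 8 h (Δt = 2 h).
k = −Δt / ln(Q₂/Q₁) = −2 / ln(18.3/27.6) = 4.87 h.

k ≈ 4.87 h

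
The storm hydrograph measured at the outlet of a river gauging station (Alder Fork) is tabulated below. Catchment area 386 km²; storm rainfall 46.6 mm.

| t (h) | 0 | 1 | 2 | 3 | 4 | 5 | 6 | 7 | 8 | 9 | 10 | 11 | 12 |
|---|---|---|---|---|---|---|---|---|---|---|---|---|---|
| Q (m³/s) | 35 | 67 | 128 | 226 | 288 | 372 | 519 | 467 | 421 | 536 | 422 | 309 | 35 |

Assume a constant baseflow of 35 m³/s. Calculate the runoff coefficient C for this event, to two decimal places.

ΣQ_DR = 3370 m³/s; V = ΣQ_DR·Δt = 1.213 × 10^7 m³.
Runoff depth d = V / A = 31.43 mm.
C = d / P = 31.43 / 46.6 = 0.67.

C ≈ 0.67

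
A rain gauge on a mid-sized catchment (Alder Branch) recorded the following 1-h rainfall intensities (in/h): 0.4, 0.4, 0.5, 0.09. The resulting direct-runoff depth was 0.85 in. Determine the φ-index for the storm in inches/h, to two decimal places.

φ ≈ 0.15 in/h

Only the 3 blocks with intensity above φ contribute runoff: 0.4, 0.4, 0.5 in/h.
Σ(I−φ)·Δt = d  ⇒  (0.4+0.4+0.5 − 3φ)·1 = 0.85
φ = (1.300 − 0.85/1) / 3 = 0.15 in/h.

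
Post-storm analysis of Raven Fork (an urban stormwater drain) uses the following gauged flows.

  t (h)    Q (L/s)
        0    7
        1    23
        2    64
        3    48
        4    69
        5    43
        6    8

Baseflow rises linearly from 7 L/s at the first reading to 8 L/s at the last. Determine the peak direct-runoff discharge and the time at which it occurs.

Q_p = 61.33 L/s at t = 4 h

Subtracting baseflow gives direct-runoff ordinates: 0.00, 15.83, 56.67, 40.50, 61.33, 35.17, 0.00 L/s.
The maximum is 61.33 L/s, occurring at the reading for t = 4 h.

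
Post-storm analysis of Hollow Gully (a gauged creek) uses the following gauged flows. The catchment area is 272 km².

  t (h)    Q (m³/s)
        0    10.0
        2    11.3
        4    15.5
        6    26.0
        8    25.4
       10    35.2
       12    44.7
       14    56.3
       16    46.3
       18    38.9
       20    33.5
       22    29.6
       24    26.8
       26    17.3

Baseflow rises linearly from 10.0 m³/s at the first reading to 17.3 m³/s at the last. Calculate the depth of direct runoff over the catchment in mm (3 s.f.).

Direct runoff: 0.00, 0.74, 4.38, 14.32, 13.15, 22.39, 31.33, 42.37, 31.81, 23.85, 17.88, 13.42, 10.06, 0.00 m³/s; ΣQ_DR = 225.7 m³/s.
V = ΣQ_DR · Δt = 225.7 × 7200 s = 1.625 × 10^6 m³.
Over A = 272 km², depth = V / A = 5.97 mm.

d ≈ 5.97 mm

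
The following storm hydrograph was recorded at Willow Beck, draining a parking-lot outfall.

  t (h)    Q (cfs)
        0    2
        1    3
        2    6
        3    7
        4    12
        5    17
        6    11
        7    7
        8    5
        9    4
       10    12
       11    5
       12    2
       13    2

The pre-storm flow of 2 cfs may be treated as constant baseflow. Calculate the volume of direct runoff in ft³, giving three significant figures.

V ≈ 2.41 × 10^5 ft³

Direct-runoff ordinates (Q − Q_b): 0.0, 1.0, 4.0, 5.0, 10.0, 15.0, 9.0, 5.0, 3.0, 2.0, 10.0, 3.0, 0.0, 0.0 cfs.
ΣQ_DR = 67.00 cfs.
With Δt = 1 h = 3600 s, V = ΣQ_DR · Δt = 67.00 × 3600 = 2.41 × 10^5 ft³.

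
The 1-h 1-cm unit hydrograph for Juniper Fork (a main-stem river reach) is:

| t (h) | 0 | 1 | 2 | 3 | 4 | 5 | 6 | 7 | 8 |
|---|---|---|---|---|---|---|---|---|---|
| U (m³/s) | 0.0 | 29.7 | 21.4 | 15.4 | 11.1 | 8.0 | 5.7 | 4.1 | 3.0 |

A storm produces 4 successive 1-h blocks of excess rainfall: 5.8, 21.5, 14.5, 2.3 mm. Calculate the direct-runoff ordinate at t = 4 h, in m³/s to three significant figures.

By discrete convolution, Q_j = Σ (P_i / 10 mm) · U_{j−i}.
At t = 4 h (j=4): Q = (5.8/10)·11.1 + (21.5/10)·15.4 + (14.5/10)·21.4 + (2.3/10)·29.7 = 77.4 m³/s.

Q ≈ 77.4 m³/s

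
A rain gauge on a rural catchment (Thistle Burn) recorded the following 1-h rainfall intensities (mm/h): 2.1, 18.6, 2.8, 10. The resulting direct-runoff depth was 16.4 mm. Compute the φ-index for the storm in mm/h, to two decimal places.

φ ≈ 6.10 mm/h

Only the 2 blocks with intensity above φ contribute runoff: 18.6, 10 mm/h.
Σ(I−φ)·Δt = d  ⇒  (18.6+10 − 2φ)·1 = 16.4
φ = (28.60 − 16.4/1) / 2 = 6.10 mm/h.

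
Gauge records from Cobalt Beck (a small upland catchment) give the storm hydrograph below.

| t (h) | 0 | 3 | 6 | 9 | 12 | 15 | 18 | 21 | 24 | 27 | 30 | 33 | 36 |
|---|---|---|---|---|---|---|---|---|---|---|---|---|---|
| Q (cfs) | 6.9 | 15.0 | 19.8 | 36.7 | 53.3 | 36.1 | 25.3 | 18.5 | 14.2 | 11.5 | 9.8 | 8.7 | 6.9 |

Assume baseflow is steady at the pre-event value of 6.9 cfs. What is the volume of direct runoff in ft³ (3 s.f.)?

Direct-runoff ordinates (Q − Q_b): 0.0, 8.1, 12.9, 29.8, 46.4, 29.2, 18.4, 11.6, 7.3, 4.6, 2.9, 1.8, 0.0 cfs.
ΣQ_DR = 173.0 cfs.
With Δt = 3 h = 10800 s, V = ΣQ_DR · Δt = 173.0 × 10800 = 1.87 × 10^6 ft³.

V ≈ 1.87 × 10^6 ft³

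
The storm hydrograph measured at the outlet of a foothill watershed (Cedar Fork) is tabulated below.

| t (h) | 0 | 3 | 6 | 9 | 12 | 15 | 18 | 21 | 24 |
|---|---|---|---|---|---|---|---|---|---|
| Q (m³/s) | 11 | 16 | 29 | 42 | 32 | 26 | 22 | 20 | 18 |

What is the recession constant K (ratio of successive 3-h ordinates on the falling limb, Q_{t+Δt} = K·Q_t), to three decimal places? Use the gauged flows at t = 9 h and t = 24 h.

K ≈ 0.844

Using the recession-limb readings at t = 9 h and t = 24 h: Q falls from 42 to 18 m³/s over 5 intervals.
K = (Q₂/Q₁)^(1/5) = (18/42)^(1/5) = 0.844.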